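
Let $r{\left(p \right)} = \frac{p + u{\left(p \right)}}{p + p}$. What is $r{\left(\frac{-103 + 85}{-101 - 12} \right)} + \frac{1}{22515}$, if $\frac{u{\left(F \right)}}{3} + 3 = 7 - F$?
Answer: $\frac{825551}{22515} \approx 36.667$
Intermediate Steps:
$u{\left(F \right)} = 12 - 3 F$ ($u{\left(F \right)} = -9 + 3 \left(7 - F\right) = -9 - \left(-21 + 3 F\right) = 12 - 3 F$)
$r{\left(p \right)} = \frac{12 - 2 p}{2 p}$ ($r{\left(p \right)} = \frac{p - \left(-12 + 3 p\right)}{p + p} = \frac{12 - 2 p}{2 p}$)
$r{\left(\frac{-103 + 85}{-101 - 12} \right)} + \frac{1}{22515} = \frac{6 - \frac{-103 + 85}{-101 - 12}}{\left(-103 + 85\right) \frac{1}{-101 - 12}} + \frac{1}{22515} = \frac{6 - - \frac{18}{-113}}{\left(-18\right) \frac{1}{-113}} + \frac{1}{22515} = \frac{6 - \left(-18\right) \left(- \frac{1}{113}\right)}{\left(-18\right) \left(- \frac{1}{113}\right)} + \frac{1}{22515} = \frac{6 - \frac{18}{113}}{\frac{18}{113}} + \frac{1}{22515} = \frac{113 \left(6 - \frac{18}{113}\right)}{18} + \frac{1}{22515} = \frac{113}{18} \cdot \frac{660}{113} + \frac{1}{22515} = \frac{110}{3} + \frac{1}{22515} = \frac{825551}{22515}$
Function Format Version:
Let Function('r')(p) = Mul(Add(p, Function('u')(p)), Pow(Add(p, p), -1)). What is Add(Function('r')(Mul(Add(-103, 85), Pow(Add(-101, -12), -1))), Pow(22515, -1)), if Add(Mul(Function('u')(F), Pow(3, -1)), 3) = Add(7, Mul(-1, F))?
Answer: Rational(825551, 22515) ≈ 36.667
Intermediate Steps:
Function('u')(F) = Add(12, Mul(-3, F)) (Function('u')(F) = Add(-9, Mul(3, Add(7, Mul(-1, F)))) = Add(-9, Add(21, Mul(-3, F))) = Add(12, Mul(-3, F)))
Function('r')(p) = Mul(Rational(1, 2), Pow(p, -1), Add(12, Mul(-2, p))) (Function('r')(p) = Mul(Add(p, Add(12, Mul(-3, p))), Pow(Add(p, p), -1)) = Mul(Add(12, Mul(-2, p)), Pow(Mul(2, p), -1)) = Mul(Add(12, Mul(-2, p)), Mul(Rational(1, 2), Pow(p, -1))) = Mul(Rational(1, 2), Pow(p, -1), Add(12, Mul(-2, p))))
Add(Function('r')(Mul(Add(-103, 85), Pow(Add(-101, -12), -1))), Pow(22515, -1)) = Add(Mul(Pow(Mul(Add(-103, 85), Pow(Add(-101, -12), -1)), -1), Add(6, Mul(-1, Mul(Add(-103, 85), Pow(Add(-101, -12), -1))))), Pow(22515, -1)) = Add(Mul(Pow(Mul(-18, Pow(-113, -1)), -1), Add(6, Mul(-1, Mul(-18, Pow(-113, -1))))), Rational(1, 22515)) = Add(Mul(Pow(Mul(-18, Rational(-1, 113)), -1), Add(6, Mul(-1, Mul(-18, Rational(-1, 113))))), Rational(1, 22515)) = Add(Mul(Pow(Rational(18, 113), -1), Add(6, Mul(-1, Rational(18, 113)))), Rational(1, 22515)) = Add(Mul(Rational(113, 18), Add(6, Rational(-18, 113))), Rational(1, 22515)) = Add(Mul(Rational(113, 18), Rational(660, 113)), Rational(1, 22515)) = Add(Rational(110, 3), Rational(1, 22515)) = Rational(825551, 22515)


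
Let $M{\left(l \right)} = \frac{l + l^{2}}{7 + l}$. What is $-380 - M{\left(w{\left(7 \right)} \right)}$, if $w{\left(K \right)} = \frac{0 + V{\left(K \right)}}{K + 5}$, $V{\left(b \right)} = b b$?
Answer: $- \frac{87067}{228} \approx -381.87$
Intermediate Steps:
$V{\left(b \right)} = b^{2}$
$w{\left(K \right)} = \frac{K^{2}}{5 + K}$ ($w{\left(K \right)} = \frac{0 + K^{2}}{K + 5} = \frac{K^{2}}{5 + K}$)
$M{\left(l \right)} = \frac{l + l^{2}}{7 + l}$
$-380 - M{\left(w{\left(7 \right)} \right)} = -380 - \frac{\frac{7^{2}}{5 + 7} \left(1 + \frac{7^{2}}{5 + 7}\right)}{7 + \frac{7^{2}}{5 + 7}} = -380 - \frac{\frac{49}{12} \left(1 + \frac{49}{12}\right)}{7 + \frac{49}{12}} = -380 - \frac{49 \cdot \frac{1}{12} \left(1 + 49 \cdot \frac{1}{12}\right)}{7 + 49 \cdot \frac{1}{12}} = -380 - \frac{49 \left(1 + \frac{49}{12}\right)}{12 \left(7 + \frac{49}{12}\right)} = -380 - \frac{49}{12} \frac{1}{\frac{133}{12}} \cdot \frac{61}{12} = -380 - \frac{49}{12} \cdot \frac{12}{133} \cdot \frac{61}{12} = -380 - \frac{427}{228} = - \frac{87067}{228}$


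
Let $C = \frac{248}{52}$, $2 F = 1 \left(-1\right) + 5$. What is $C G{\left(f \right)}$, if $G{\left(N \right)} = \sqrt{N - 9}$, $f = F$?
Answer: $\frac{62 i \sqrt{7}}{13} \approx 12.618 i$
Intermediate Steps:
$F = 2$ ($F = \frac{1 \left(-1\right) + 5}{2} = \frac{-1 + 5}{2} = \frac{1}{2} \cdot 4 = 2$)
$f = 2$
$G{\left(N \right)} = \sqrt{-9 + N}$
$C = \frac{62}{13}$ ($C = 248 \cdot \frac{1}{52} = \frac{62}{13} \approx 4.7692$)
$C G{\left(f \right)} = \frac{62 \sqrt{-9 + 2}}{13} = \frac{62 \sqrt{-7}}{13} = \frac{62 i \sqrt{7}}{13}$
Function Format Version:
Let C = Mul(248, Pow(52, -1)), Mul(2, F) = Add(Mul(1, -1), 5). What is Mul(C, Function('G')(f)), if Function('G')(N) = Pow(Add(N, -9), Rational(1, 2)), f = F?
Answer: Mul(Rational(62, 13), I, Pow(7, Rational(1, 2))) ≈ Mul(12.618, I)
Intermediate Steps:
F = 2 (F = Mul(Rational(1, 2), Add(Mul(1, -1), 5)) = Mul(Rational(1, 2), Add(-1, 5)) = Mul(Rational(1, 2), 4) = 2)
f = 2
Function('G')(N) = Pow(Add(-9, N), Rational(1, 2))
C = Rational(62, 13) (C = Mul(248, Rational(1, 52)) = Rational(62, 13) ≈ 4.7692)
Mul(C, Function('G')(f)) = Mul(Rational(62, 13), Pow(Add(-9, 2), Rational(1, 2))) = Mul(Rational(62, 13), Pow(-7, Rational(1, 2))) = Mul(Rational(62, 13), Mul(I, Pow(7, Rational(1, 2)))) = Mul(Rational(62, 13), I, Pow(7, Rational(1, 2)))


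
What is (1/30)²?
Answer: 1/900 ≈ 0.0011111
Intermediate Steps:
(1/30)² = 1/900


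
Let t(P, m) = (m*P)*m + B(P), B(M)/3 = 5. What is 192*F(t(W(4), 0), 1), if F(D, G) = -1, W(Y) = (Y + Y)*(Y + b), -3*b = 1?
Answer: -192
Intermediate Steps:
b = -⅓ (b = -⅓*1 = -⅓ ≈ -0.33333)
B(M) = 15 (B(M) = 3*5 = 15)
W(Y) = 2*Y*(-⅓ + Y) (W(Y) = (Y + Y)*(Y - ⅓) = (2*Y)*(-⅓ + Y) = 2*Y*(-⅓ + Y))
t(P, m) = 15 + P*m² (t(P, m) = (m*P)*m + 15 = (P*m)*m + 15 = P*m² + 15 = 15 + P*m²)
192*F(t(W(4), 0), 1) = 192*(-1) = -192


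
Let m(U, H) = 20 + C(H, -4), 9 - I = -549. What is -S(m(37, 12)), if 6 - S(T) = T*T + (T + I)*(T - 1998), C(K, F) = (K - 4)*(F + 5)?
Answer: -1153642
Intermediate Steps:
I = 558 (I = 9 - 1*(-549) = 9 + 549 = 558)
C(K, F) = (-4 + K)*(5 + F)
m(U, H) = 16 + H (m(U, H) = 20 + (-20 - 4*(-4) + 5*H - 4*H) = 20 + (-20 + 16 + 5*H - 4*H) = 20 + (-4 + H) = 16 + H)
S(T) = 6 - T² - (-1998 + T)*(558 + T) (S(T) = 6 - (T*T + (T + 558)*(T - 1998)) = 6 - (T² + (558 + T)*(-1998 + T)) = 6 - (T² + (-1998 + T)*(558 + T)) = 6 + (-T² - (-1998 + T)*(558 + T)) = 6 - T² - (-1998 + T)*(558 + T))
-S(m(37, 12)) = -(1114890 - 2*(16 + 12)² + 1440*(16 + 12)) = -(1114890 - 2*28² + 1440*28) = -(1114890 - 2*784 + 40320) = -(1114890 - 1568 + 40320) = -1*1153642 = -1153642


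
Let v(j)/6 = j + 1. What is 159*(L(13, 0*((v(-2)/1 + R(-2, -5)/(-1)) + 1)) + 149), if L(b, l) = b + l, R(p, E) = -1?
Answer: 25758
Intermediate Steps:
v(j) = 6 + 6*j (v(j) = 6*(j + 1) = 6*(1 + j) = 6 + 6*j)
159*(L(13, 0*((v(-2)/1 + R(-2, -5)/(-1)) + 1)) + 149) = 159*((13 + 0*(((6 + 6*(-2))/1 - 1/(-1)) + 1)) + 149) = 159*((13 + 0*(((6 - 12)*1 - 1*(-1)) + 1)) + 149) = 159*((13 + 0*((-6*1 + 1) + 1)) + 149) = 159*((13 + 0*((-6 + 1) + 1)) + 149) = 159*((13 + 0*(-5 + 1)) + 149) = 159*((13 + 0*(-4)) + 149) = 159*((13 + 0) + 149) = 159*(13 + 149) = 159*162 = 25758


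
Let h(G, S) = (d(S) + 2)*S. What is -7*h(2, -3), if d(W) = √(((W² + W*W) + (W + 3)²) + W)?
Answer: 42 + 21*√15 ≈ 123.33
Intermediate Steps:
d(W) = √(W + (3 + W)² + 2*W²) (d(W) = √(((W² + W²) + (3 + W)²) + W) = √((2*W² + (3 + W)²) + W) = √(((3 + W)² + 2*W²) + W) = √(W + (3 + W)² + 2*W²))
h(G, S) = S*(2 + √(9 + 3*S² + 7*S)) (h(G, S) = (√(9 + 3*S² + 7*S) + 2)*S = (2 + √(9 + 3*S² + 7*S))*S = S*(2 + √(9 + 3*S² + 7*S)))
-7*h(2, -3) = -(-21)*(2 + √(9 + 3*(-3)² + 7*(-3))) = -(-21)*(2 + √(9 + 3*9 - 21)) = -(-21)*(2 + √(9 + 27 - 21)) = -(-21)*(2 + √15) = -7*(-6 - 3*√15) = 42 + 21*√15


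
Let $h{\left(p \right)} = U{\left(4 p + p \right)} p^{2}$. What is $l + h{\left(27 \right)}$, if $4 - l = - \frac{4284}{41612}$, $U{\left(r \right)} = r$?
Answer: $\frac{1023853928}{10403} \approx 98419.0$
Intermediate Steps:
$h{\left(p \right)} = 5 p^{3}$ ($h{\left(p \right)} = \left(4 p + p\right) p^{2} = 5 p p^{2} = 5 p^{3}$)
$l = \frac{42683}{10403}$ ($l = 4 - - \frac{4284}{41612} = 4 - \left(-4284\right) \frac{1}{41612} = 4 - - \frac{1071}{10403} = 4 + \frac{1071}{10403} = \frac{42683}{10403} \approx 4.103$)
$l + h{\left(27 \right)} = \frac{42683}{10403} + 5 \cdot 27^{3} = \frac{42683}{10403} + 5 \cdot 19683 = \frac{42683}{10403} + 98415 = \frac{1023853928}{10403}$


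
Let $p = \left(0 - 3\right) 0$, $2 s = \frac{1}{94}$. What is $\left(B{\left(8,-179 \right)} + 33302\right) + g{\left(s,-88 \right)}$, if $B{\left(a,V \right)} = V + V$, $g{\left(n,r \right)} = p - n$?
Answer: $\frac{6193471}{188} \approx 32944.0$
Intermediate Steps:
$s = \frac{1}{188}$ ($s = \frac{1}{2 \cdot 94} = \frac{1}{2} \cdot \frac{1}{94} = \frac{1}{188} \approx 0.0053191$)
$p = 0$ ($p = \left(-3\right) 0 = 0$)
$g{\left(n,r \right)} = - n$ ($g{\left(n,r \right)} = 0 - n = - n$)
$B{\left(a,V \right)} = 2 V$
$\left(B{\left(8,-179 \right)} + 33302\right) + g{\left(s,-88 \right)} = \left(2 \left(-179\right) + 33302\right) - \frac{1}{188} = \left(-358 + 33302\right) - \frac{1}{188} = 32944 - \frac{1}{188} = \frac{6193471}{188}$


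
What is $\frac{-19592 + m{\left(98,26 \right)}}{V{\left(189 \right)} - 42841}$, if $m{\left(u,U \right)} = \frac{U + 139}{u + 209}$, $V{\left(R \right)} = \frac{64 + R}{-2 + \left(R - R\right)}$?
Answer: $\frac{12029158}{26382045} \approx 0.45596$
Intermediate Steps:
$V{\left(R \right)} = -32 - \frac{R}{2}$ ($V{\left(R \right)} = \frac{64 + R}{-2 + 0} = \frac{64 + R}{-2} = \left(64 + R\right) \left(- \frac{1}{2}\right) = -32 - \frac{R}{2}$)
$m{\left(u,U \right)} = \frac{139 + U}{209 + u}$
$\frac{-19592 + m{\left(98,26 \right)}}{V{\left(189 \right)} - 42841} = \frac{-19592 + \frac{139 + 26}{209 + 98}}{\left(-32 - \frac{189}{2}\right) - 42841} = \frac{-19592 + \frac{1}{307} \cdot 165}{\left(-32 - \frac{189}{2}\right) - 42841} = \frac{-19592 + \frac{1}{307} \cdot 165}{- \frac{253}{2} - 42841} = \frac{-19592 + \frac{165}{307}}{- \frac{85935}{2}} = \left(- \frac{6014579}{307}\right) \left(- \frac{2}{85935}\right) = \frac{12029158}{26382045}$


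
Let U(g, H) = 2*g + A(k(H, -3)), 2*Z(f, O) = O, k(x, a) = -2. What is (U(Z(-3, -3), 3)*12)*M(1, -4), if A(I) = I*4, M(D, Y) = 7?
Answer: -924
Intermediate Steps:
Z(f, O) = O/2
A(I) = 4*I
U(g, H) = -8 + 2*g (U(g, H) = 2*g + 4*(-2) = 2*g - 8 = -8 + 2*g)
(U(Z(-3, -3), 3)*12)*M(1, -4) = ((-8 + 2*((½)*(-3)))*12)*7 = ((-8 + 2*(-3/2))*12)*7 = ((-8 - 3)*12)*7 = -11*12*7 = -132*7 = -924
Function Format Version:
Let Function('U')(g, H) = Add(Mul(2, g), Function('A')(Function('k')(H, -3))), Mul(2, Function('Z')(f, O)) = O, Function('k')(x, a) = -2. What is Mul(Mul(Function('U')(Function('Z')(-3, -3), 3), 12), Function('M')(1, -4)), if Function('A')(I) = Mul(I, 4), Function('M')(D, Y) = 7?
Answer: -924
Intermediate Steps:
Function('Z')(f, O) = Mul(Rational(1, 2), O)
Function('A')(I) = Mul(4, I)
Function('U')(g, H) = Add(-8, Mul(2, g)) (Function('U')(g, H) = Add(Mul(2, g), Mul(4, -2)) = Add(Mul(2, g), -8) = Add(-8, Mul(2, g)))
Mul(Mul(Function('U')(Function('Z')(-3, -3), 3), 12), Function('M')(1, -4)) = Mul(Mul(Add(-8, Mul(2, Mul(Rational(1, 2), -3))), 12), 7) = Mul(Mul(Add(-8, Mul(2, Rational(-3, 2))), 12), 7) = Mul(Mul(Add(-8, -3), 12), 7) = Mul(Mul(-11, 12), 7) = Mul(-132, 7) = -924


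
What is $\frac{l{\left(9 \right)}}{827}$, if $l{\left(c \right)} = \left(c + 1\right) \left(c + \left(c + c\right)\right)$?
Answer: $\frac{270}{827} \approx 0.32648$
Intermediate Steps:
$l{\left(c \right)} = 3 c \left(1 + c\right)$ ($l{\left(c \right)} = \left(1 + c\right) \left(c + 2 c\right) = \left(1 + c\right) 3 c = 3 c \left(1 + c\right)$)
$\frac{l{\left(9 \right)}}{827} = \frac{3 \cdot 9 \left(1 + 9\right)}{827} = 3 \cdot 9 \cdot 10 \cdot \frac{1}{827} = 270 \cdot \frac{1}{827} = \frac{270}{827}$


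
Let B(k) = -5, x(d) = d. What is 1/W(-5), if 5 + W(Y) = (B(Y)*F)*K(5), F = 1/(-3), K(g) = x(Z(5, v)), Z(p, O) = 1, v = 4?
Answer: -3/10 ≈ -0.30000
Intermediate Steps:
K(g) = 1
F = -⅓ ≈ -0.33333
W(Y) = -10/3 (W(Y) = -5 - 5*(-⅓)*1 = -5 + (5/3)*1 = -5 + 5/3 = -10/3)
1/W(-5) = 1/(-10/3) = -3/10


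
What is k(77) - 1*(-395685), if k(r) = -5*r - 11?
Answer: 395289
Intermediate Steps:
k(r) = -11 - 5*r
k(77) - 1*(-395685) = (-11 - 5*77) - 1*(-395685) = (-11 - 385) + 395685 = -396 + 395685 = 395289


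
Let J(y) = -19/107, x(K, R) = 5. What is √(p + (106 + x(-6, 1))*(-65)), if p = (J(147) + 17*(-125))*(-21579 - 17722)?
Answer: √956156236023/107 ≈ 9138.6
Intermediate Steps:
J(y) = -19/107 (J(y) = -19*1/107 = -19/107)
p = 8936811594/107 (p = (-19/107 + 17*(-125))*(-21579 - 17722) = (-19/107 - 2125)*(-39301) = -227394/107*(-39301) = 8936811594/107 ≈ 8.3522e+7)
√(p + (106 + x(-6, 1))*(-65)) = √(8936811594/107 + (106 + 5)*(-65)) = √(8936811594/107 + 111*(-65)) = √(8936811594/107 - 7215) = √(8936039589/107) = √956156236023/107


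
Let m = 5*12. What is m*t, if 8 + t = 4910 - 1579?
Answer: 199380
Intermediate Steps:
m = 60
t = 3323 (t = -8 + (4910 - 1579) = -8 + 3331 = 3323)
m*t = 60*3323 = 199380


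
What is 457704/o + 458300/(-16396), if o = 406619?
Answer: -44712243229/1666731281 ≈ -26.826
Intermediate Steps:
457704/o + 458300/(-16396) = 457704/406619 + 458300/(-16396) = 457704*(1/406619) + 458300*(-1/16396) = 457704/406619 - 114575/4099 = -44712243229/1666731281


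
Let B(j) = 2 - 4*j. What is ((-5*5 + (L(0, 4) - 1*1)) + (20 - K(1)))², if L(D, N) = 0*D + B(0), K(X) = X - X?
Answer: 16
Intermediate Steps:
K(X) = 0
L(D, N) = 2 (L(D, N) = 0*D + (2 - 4*0) = 0 + (2 + 0) = 0 + 2 = 2)
((-5*5 + (L(0, 4) - 1*1)) + (20 - K(1)))² = ((-5*5 + (2 - 1*1)) + (20 - 1*0))² = ((-25 + (2 - 1)) + (20 + 0))² = ((-25 + 1) + 20)² = (-24 + 20)² = (-4)² = 16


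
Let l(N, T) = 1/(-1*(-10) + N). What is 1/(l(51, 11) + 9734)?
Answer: 61/593775 ≈ 0.00010273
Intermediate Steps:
l(N, T) = 1/(10 + N)
1/(l(51, 11) + 9734) = 1/(1/(10 + 51) + 9734) = 1/(1/61 + 9734) = 1/(593775/61) = 61/593775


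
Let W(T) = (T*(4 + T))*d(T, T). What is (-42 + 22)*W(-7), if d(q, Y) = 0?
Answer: 0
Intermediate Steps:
W(T) = 0 (W(T) = (T*(4 + T))*0 = 0)
(-42 + 22)*W(-7) = (-42 + 22)*0 = -20*0 = 0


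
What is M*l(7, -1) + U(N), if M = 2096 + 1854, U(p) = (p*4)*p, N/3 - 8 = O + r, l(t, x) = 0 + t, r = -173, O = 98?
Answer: 189254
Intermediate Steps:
l(t, x) = t
N = -201 (N = 24 + 3*(98 - 173) = 24 + 3*(-75) = 24 - 225 = -201)
U(p) = 4*p² (U(p) = (4*p)*p = 4*p²)
M = 3950
M*l(7, -1) + U(N) = 3950*7 + 4*(-201)² = 27650 + 4*40401 = 27650 + 161604 = 189254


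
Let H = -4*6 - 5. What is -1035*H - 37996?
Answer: -7981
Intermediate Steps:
H = -29 (H = -24 - 5 = -29)
-1035*H - 37996 = -1035*(-29) - 37996 = 30015 - 37996 = -7981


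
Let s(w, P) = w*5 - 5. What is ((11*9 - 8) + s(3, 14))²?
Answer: 10201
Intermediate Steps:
s(w, P) = -5 + 5*w (s(w, P) = 5*w - 5 = -5 + 5*w)
((11*9 - 8) + s(3, 14))² = ((11*9 - 8) + (-5 + 5*3))² = ((99 - 8) + (-5 + 15))² = (91 + 10)² = 101² = 10201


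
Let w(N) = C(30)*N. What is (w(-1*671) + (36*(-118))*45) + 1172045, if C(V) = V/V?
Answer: 980214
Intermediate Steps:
C(V) = 1
w(N) = N (w(N) = 1*N = N)
(w(-1*671) + (36*(-118))*45) + 1172045 = (-1*671 + (36*(-118))*45) + 1172045 = (-671 - 4248*45) + 1172045 = (-671 - 191160) + 1172045 = -191831 + 1172045 = 980214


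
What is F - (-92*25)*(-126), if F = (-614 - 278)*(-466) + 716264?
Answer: 842136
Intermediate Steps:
F = 1131936 (F = -892*(-466) + 716264 = 415672 + 716264 = 1131936)
F - (-92*25)*(-126) = 1131936 - (-92*25)*(-126) = 1131936 - (-2300)*(-126) = 1131936 - 1*289800 = 1131936 - 289800 = 842136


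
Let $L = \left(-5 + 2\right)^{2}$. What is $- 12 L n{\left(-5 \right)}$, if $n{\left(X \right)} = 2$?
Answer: $-216$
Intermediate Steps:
$L = 9$ ($L = \left(-3\right)^{2} = 9$)
$- 12 L n{\left(-5 \right)} = \left(-12\right) 9 \cdot 2 = \left(-108\right) 2 = -216$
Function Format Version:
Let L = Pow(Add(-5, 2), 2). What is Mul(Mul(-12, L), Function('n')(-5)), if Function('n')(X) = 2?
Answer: -216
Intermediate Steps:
L = 9 (L = Pow(-3, 2) = 9)
Mul(Mul(-12, L), Function('n')(-5)) = Mul(Mul(-12, 9), 2) = Mul(-108, 2) = -216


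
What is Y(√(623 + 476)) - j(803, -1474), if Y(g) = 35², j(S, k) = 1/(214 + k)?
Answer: 1543501/1260 ≈ 1225.0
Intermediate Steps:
Y(g) = 1225
Y(√(623 + 476)) - j(803, -1474) = 1225 - 1/(214 - 1474) = 1225 - 1/(-1260) = 1225 - 1*(-1/1260) = 1225 + 1/1260 = 1543501/1260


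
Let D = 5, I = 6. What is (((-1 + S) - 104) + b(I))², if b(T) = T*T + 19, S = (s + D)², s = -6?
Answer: 2401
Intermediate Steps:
S = 1 (S = (-6 + 5)² = (-1)² = 1)
b(T) = 19 + T² (b(T) = T² + 19 = 19 + T²)
(((-1 + S) - 104) + b(I))² = (((-1 + 1) - 104) + (19 + 6²))² = ((0 - 104) + (19 + 36))² = (-104 + 55)² = (-49)² = 2401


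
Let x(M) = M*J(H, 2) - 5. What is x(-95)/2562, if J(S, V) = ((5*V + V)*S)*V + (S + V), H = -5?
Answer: 5840/1281 ≈ 4.5589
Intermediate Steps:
J(S, V) = S + V + 6*S*V**2 (J(S, V) = ((6*V)*S)*V + (S + V) = (6*S*V)*V + (S + V) = 6*S*V**2 + (S + V) = S + V + 6*S*V**2)
x(M) = -5 - 123*M (x(M) = M*(-5 + 2 + 6*(-5)*2**2) - 5 = M*(-5 + 2 + 6*(-5)*4) - 5 = M*(-5 + 2 - 120) - 5 = M*(-123) - 5 = -123*M - 5 = -5 - 123*M)
x(-95)/2562 = (-5 - 123*(-95))/2562 = (-5 + 11685)*(1/2562) = 11680*(1/2562) = 5840/1281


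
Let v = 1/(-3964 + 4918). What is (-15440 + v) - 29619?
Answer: -42986285/954 ≈ -45059.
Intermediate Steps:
v = 1/954 ≈ 0.0010482
(-15440 + v) - 29619 = (-15440 + 1/954) - 29619 = -14729759/954 - 29619 = -42986285/954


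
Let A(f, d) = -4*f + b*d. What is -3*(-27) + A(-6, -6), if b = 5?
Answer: 75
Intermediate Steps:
A(f, d) = -4*f + 5*d
-3*(-27) + A(-6, -6) = -3*(-27) + (-4*(-6) + 5*(-6)) = 81 + (24 - 30) = 81 - 6 = 75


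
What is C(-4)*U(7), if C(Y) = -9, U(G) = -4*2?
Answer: 72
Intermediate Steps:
U(G) = -8
C(-4)*U(7) = -9*(-8) = 72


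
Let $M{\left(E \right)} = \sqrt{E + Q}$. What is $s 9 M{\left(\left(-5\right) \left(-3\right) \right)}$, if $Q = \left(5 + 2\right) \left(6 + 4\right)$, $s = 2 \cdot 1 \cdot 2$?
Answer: $36 \sqrt{85} \approx 331.9$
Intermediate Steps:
$s = 4$ ($s = 2 \cdot 2 = 4$)
$Q = 70$ ($Q = 7 \cdot 10 = 70$)
$M{\left(E \right)} = \sqrt{70 + E}$ ($M{\left(E \right)} = \sqrt{E + 70} = \sqrt{70 + E}$)
$s 9 M{\left(\left(-5\right) \left(-3\right) \right)} = 4 \cdot 9 \sqrt{70 - -15} = 36 \sqrt{70 + 15} = 36 \sqrt{85}$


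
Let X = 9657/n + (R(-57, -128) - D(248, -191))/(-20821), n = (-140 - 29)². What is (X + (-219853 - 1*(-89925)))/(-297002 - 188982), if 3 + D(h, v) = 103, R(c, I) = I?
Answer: 77263891811863/288999415668704 ≈ 0.26735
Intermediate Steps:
D(h, v) = 100 (D(h, v) = -3 + 103 = 100)
n = 28561 (n = (-169)² = 28561)
X = 207580305/594668581 (X = 9657/28561 + (-128 - 1*100)/(-20821) = 9657*(1/28561) + (-128 - 100)*(-1/20821) = 9657/28561 - 228*(-1/20821) = 9657/28561 + 228/20821 = 207580305/594668581 ≈ 0.34907)
(X + (-219853 - 1*(-89925)))/(-297002 - 188982) = (207580305/594668581 + (-219853 - 1*(-89925)))/(-297002 - 188982) = (207580305/594668581 + (-219853 + 89925))/(-485984) = (207580305/594668581 - 129928)*(-1/485984) = -77263891811863/594668581*(-1/485984) = 77263891811863/288999415668704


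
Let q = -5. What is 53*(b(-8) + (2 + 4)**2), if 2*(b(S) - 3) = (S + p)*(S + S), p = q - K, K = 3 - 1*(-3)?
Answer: 10123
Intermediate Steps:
K = 6 (K = 3 + 3 = 6)
p = -11 (p = -5 - 1*6 = -5 - 6 = -11)
b(S) = 3 + S*(-11 + S) (b(S) = 3 + ((S - 11)*(S + S))/2 = 3 + ((-11 + S)*(2*S))/2 = 3 + (2*S*(-11 + S))/2 = 3 + S*(-11 + S))
53*(b(-8) + (2 + 4)**2) = 53*((3 + (-8)**2 - 11*(-8)) + (2 + 4)**2) = 53*((3 + 64 + 88) + 6**2) = 53*(155 + 36) = 53*191 = 10123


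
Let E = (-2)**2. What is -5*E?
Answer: -20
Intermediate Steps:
E = 4
-5*E = -5*4 = -20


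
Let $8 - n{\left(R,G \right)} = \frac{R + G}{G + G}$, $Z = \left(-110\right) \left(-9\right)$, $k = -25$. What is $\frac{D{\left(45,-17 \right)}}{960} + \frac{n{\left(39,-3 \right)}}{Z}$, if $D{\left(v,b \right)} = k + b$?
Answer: $- \frac{469}{15840} \approx -0.029609$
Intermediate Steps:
$Z = 990$
$n{\left(R,G \right)} = 8 - \frac{G + R}{2 G}$ ($n{\left(R,G \right)} = 8 - \frac{R + G}{G + G} = 8 - \frac{G + R}{2 G}$)
$D{\left(v,b \right)} = -25 + b$
$\frac{D{\left(45,-17 \right)}}{960} + \frac{n{\left(39,-3 \right)}}{Z} = \frac{-25 - 17}{960} + \frac{\frac{1}{2} \frac{1}{-3} \left(\left(-1\right) 39 + 15 \left(-3\right)\right)}{990} = \left(-42\right) \frac{1}{960} + \frac{1}{2} \left(- \frac{1}{3}\right) \left(-39 - 45\right) \frac{1}{990} = - \frac{7}{160} + \frac{1}{2} \left(- \frac{1}{3}\right) \left(-84\right) \frac{1}{990} = - \frac{7}{160} + 14 \cdot \frac{1}{990} = - \frac{7}{160} + \frac{7}{495} = - \frac{469}{15840}$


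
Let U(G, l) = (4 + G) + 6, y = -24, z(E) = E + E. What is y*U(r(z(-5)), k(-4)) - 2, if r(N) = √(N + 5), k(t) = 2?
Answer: -242 - 24*I*√5 ≈ -242.0 - 53.666*I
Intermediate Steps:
z(E) = 2*E
r(N) = √(5 + N)
U(G, l) = 10 + G
y*U(r(z(-5)), k(-4)) - 2 = -24*(10 + √(5 + 2*(-5))) - 2 = -24*(10 + √(5 - 10)) - 2 = -24*(10 + √(-5)) - 2 = -24*(10 + I*√5) - 2 = (-240 - 24*I*√5) - 2 = -242 - 24*I*√5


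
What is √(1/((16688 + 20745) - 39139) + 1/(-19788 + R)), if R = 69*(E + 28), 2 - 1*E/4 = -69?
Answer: I*√6307935/742110 ≈ 0.0033844*I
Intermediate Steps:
E = 284 (E = 8 - 4*(-69) = 8 + 276 = 284)
R = 21528 (R = 69*(284 + 28) = 69*312 = 21528)
√(1/((16688 + 20745) - 39139) + 1/(-19788 + R)) = √(1/((16688 + 20745) - 39139) + 1/(-19788 + 21528)) = √(1/(37433 - 39139) + 1/1740) = √(1/(-1706) + 1/1740) = √(-1/1706 + 1/1740) = √(-17/1484220) = I*√6307935/742110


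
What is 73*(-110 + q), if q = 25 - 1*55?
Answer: -10220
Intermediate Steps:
q = -30 (q = 25 - 55 = -30)
73*(-110 + q) = 73*(-110 - 30) = 73*(-140) = -10220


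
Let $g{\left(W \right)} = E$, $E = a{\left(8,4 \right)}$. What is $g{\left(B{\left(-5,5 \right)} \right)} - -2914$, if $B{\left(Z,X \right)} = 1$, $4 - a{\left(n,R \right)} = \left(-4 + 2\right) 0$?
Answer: $2918$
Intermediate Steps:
$a{\left(n,R \right)} = 4$ ($a{\left(n,R \right)} = 4 - \left(-4 + 2\right) 0 = 4 - \left(-2\right) 0 = 4 - 0 = 4 + 0 = 4$)
$E = 4$
$g{\left(W \right)} = 4$
$g{\left(B{\left(-5,5 \right)} \right)} - -2914 = 4 - -2914 = 4 + 2914 = 2918$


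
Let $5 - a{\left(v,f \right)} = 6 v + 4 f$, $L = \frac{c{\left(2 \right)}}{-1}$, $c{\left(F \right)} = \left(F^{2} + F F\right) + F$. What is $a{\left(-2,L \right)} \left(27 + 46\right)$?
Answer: $4161$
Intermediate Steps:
$c{\left(F \right)} = F + 2 F^{2}$ ($c{\left(F \right)} = \left(F^{2} + F^{2}\right) + F = 2 F^{2} + F = F + 2 F^{2}$)
$L = -10$ ($L = \frac{2 \left(1 + 2 \cdot 2\right)}{-1} = 2 \left(1 + 4\right) \left(-1\right) = 2 \cdot 5 \left(-1\right) = 10 \left(-1\right) = -10$)
$a{\left(v,f \right)} = 5 - 6 v - 4 f$ ($a{\left(v,f \right)} = 5 - \left(6 v + 4 f\right) = 5 - \left(4 f + 6 v\right) = 5 - 6 v - 4 f$)
$a{\left(-2,L \right)} \left(27 + 46\right) = \left(5 - -12 - -40\right) \left(27 + 46\right) = \left(5 + 12 + 40\right) 73 = 57 \cdot 73 = 4161$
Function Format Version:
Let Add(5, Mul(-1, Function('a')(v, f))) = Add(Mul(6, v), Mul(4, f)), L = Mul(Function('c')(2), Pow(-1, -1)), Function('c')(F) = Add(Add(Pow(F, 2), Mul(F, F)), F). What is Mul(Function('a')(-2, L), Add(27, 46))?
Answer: 4161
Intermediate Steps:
Function('c')(F) = Add(F, Mul(2, Pow(F, 2))) (Function('c')(F) = Add(Add(Pow(F, 2), Pow(F, 2)), F) = Add(Mul(2, Pow(F, 2)), F) = Add(F, Mul(2, Pow(F, 2))))
L = -10 (L = Mul(Mul(2, Add(1, Mul(2, 2))), Pow(-1, -1)) = Mul(Mul(2, Add(1, 4)), -1) = Mul(Mul(2, 5), -1) = Mul(10, -1) = -10)
Function('a')(v, f) = Add(5, Mul(-6, v), Mul(-4, f)) (Function('a')(v, f) = Add(5, Mul(-1, Add(Mul(6, v), Mul(4, f)))) = Add(5, Mul(-1, Add(Mul(4, f), Mul(6, v)))) = Add(5, Add(Mul(-6, v), Mul(-4, f))) = Add(5, Mul(-6, v), Mul(-4, f)))
Mul(Function('a')(-2, L), Add(27, 46)) = Mul(Add(5, Mul(-6, -2), Mul(-4, -10)), Add(27, 46)) = Mul(Add(5, 12, 40), 73) = Mul(57, 73) = 4161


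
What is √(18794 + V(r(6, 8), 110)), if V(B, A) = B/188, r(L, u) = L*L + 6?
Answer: 17*√574622/94 ≈ 137.09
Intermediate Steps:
r(L, u) = 6 + L² (r(L, u) = L² + 6 = 6 + L²)
V(B, A) = B/188 (V(B, A) = B*(1/188) = B/188)
√(18794 + V(r(6, 8), 110)) = √(18794 + (6 + 6²)/188) = √(18794 + (6 + 36)/188) = √(18794 + (1/188)*42) = √(18794 + 21/94) = √(1766657/94) = 17*√574622/94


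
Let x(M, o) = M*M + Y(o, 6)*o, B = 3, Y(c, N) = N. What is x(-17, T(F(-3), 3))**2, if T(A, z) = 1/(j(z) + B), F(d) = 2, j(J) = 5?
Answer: 1343281/16 ≈ 83955.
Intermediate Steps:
T(A, z) = 1/8 (T(A, z) = 1/(5 + 3) = 1/8)
x(M, o) = M**2 + 6*o (x(M, o) = M*M + 6*o = M**2 + 6*o)
x(-17, T(F(-3), 3))**2 = ((-17)**2 + 6*(1/8))**2 = (289 + 3/4)**2 = (1159/4)**2 = 1343281/16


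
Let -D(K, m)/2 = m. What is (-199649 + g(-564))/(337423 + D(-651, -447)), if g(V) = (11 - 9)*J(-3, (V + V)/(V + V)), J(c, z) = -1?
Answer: -199651/338317 ≈ -0.59013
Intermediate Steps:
D(K, m) = -2*m
g(V) = -2 (g(V) = (11 - 9)*(-1) = 2*(-1) = -2)
(-199649 + g(-564))/(337423 + D(-651, -447)) = (-199649 - 2)/(337423 - 2*(-447)) = -199651/(337423 + 894) = -199651/338317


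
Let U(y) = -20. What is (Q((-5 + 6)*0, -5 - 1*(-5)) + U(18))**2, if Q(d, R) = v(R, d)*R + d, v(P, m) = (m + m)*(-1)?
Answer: 400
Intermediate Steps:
v(P, m) = -2*m (v(P, m) = (2*m)*(-1) = -2*m)
Q(d, R) = d - 2*R*d (Q(d, R) = (-2*d)*R + d = -2*R*d + d = d - 2*R*d)
(Q((-5 + 6)*0, -5 - 1*(-5)) + U(18))**2 = (((-5 + 6)*0)*(1 - 2*(-5 - 1*(-5))) - 20)**2 = ((1*0)*(1 - 2*(-5 + 5)) - 20)**2 = (0*(1 - 2*0) - 20)**2 = (0*(1 + 0) - 20)**2 = (0*1 - 20)**2 = (0 - 20)**2 = (-20)**2 = 400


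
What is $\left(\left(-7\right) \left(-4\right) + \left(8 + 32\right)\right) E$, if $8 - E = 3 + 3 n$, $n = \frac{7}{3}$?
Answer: $-136$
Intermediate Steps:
$n = \frac{7}{3}$ ($n = 7 \cdot \frac{1}{3} = \frac{7}{3} \approx 2.3333$)
$E = -2$ ($E = 8 - \left(3 + 3 \cdot \frac{7}{3}\right) = 8 - \left(3 + 7\right) = 8 - 10 = -2$)
$\left(\left(-7\right) \left(-4\right) + \left(8 + 32\right)\right) E = \left(\left(-7\right) \left(-4\right) + \left(8 + 32\right)\right) \left(-2\right) = \left(28 + 40\right) \left(-2\right) = 68 \left(-2\right) = -136$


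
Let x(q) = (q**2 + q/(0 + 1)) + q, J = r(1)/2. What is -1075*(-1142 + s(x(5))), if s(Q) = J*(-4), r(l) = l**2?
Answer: 1229800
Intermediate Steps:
J = 1/2 (J = 1**2/2 = 1*(1/2) = 1/2 ≈ 0.50000)
x(q) = q**2 + 2*q (x(q) = (q**2 + q/1) + q = (q**2 + 1*q) + q = (q**2 + q) + q = (q + q**2) + q = q**2 + 2*q)
s(Q) = -2 (s(Q) = (1/2)*(-4) = -2)
-1075*(-1142 + s(x(5))) = -1075*(-1142 - 2) = -1075*(-1144) = 1229800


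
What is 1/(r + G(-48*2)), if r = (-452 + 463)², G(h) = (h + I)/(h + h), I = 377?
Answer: 192/22951 ≈ 0.0083656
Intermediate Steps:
G(h) = (377 + h)/(2*h) (G(h) = (h + 377)/(h + h) = (377 + h)/((2*h)) = (377 + h)*(1/(2*h)) = (377 + h)/(2*h))
r = 121 (r = 11² = 121)
1/(r + G(-48*2)) = 1/(121 + (377 - 48*2)/(2*((-48*2)))) = 1/(121 + (½)*(377 - 96)/(-96)) = 1/(121 + (½)*(-1/96)*281) = 1/(121 - 281/192) = 1/(22951/192) = 192/22951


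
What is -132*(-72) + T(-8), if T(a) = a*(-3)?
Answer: 9528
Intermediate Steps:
T(a) = -3*a
-132*(-72) + T(-8) = -132*(-72) - 3*(-8) = 9504 + 24 = 9528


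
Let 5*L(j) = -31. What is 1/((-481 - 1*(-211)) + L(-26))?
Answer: -5/1381 ≈ -0.0036206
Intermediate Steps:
L(j) = -31/5 (L(j) = (1/5)*(-31) = -31/5)
1/((-481 - 1*(-211)) + L(-26)) = 1/((-481 - 1*(-211)) - 31/5) = 1/((-481 + 211) - 31/5) = 1/(-270 - 31/5) = 1/(-1381/5) = -5/1381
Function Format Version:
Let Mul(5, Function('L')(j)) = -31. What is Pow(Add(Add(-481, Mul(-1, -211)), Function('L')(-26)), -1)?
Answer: Rational(-5, 1381) ≈ -0.0036206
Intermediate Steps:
Function('L')(j) = Rational(-31, 5) (Function('L')(j) = Mul(Rational(1, 5), -31) = Rational(-31, 5))
Pow(Add(Add(-481, Mul(-1, -211)), Function('L')(-26)), -1) = Pow(Add(Add(-481, Mul(-1, -211)), Rational(-31, 5)), -1) = Pow(Add(Add(-481, 211), Rational(-31, 5)), -1) = Pow(Add(-270, Rational(-31, 5)), -1) = Pow(Rational(-1381, 5), -1) = Rational(-5, 1381)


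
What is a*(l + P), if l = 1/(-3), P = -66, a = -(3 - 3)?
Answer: 0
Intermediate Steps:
a = 0 (a = -1*0 = 0)
l = -1/3 ≈ -0.33333
a*(l + P) = 0*(-1/3 - 66) = 0*(-199/3) = 0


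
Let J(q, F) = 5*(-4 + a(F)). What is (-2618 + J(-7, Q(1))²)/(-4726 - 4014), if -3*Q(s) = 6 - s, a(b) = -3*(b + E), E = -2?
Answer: 1393/8740 ≈ 0.15938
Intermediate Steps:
a(b) = 6 - 3*b (a(b) = -3*(b - 2) = -3*(-2 + b) = 6 - 3*b)
Q(s) = -2 + s/3 (Q(s) = -(6 - s)/3 = -2 + s/3)
J(q, F) = 10 - 15*F (J(q, F) = 5*(-4 + (6 - 3*F)) = 5*(2 - 3*F) = 10 - 15*F)
(-2618 + J(-7, Q(1))²)/(-4726 - 4014) = (-2618 + (10 - 15*(-2 + (⅓)*1))²)/(-4726 - 4014) = (-2618 + (10 - 15*(-2 + ⅓))²)/(-8740) = (-2618 + (10 - 15*(-5/3))²)*(-1/8740) = (-2618 + (10 + 25)²)*(-1/8740) = (-2618 + 35²)*(-1/8740) = (-2618 + 1225)*(-1/8740) = -1393*(-1/8740) = 1393/8740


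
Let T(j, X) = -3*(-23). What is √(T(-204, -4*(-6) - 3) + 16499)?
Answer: 2*√4142 ≈ 128.72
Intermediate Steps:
T(j, X) = 69
√(T(-204, -4*(-6) - 3) + 16499) = √(69 + 16499) = √16568 = 2*√4142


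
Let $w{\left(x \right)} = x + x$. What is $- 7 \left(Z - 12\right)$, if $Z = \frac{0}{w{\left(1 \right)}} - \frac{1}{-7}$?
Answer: $83$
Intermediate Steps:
$w{\left(x \right)} = 2 x$
$Z = \frac{1}{7}$ ($Z = \frac{0}{2 \cdot 1} - \frac{1}{-7} = \frac{0}{2} - - \frac{1}{7} = 0 \cdot \frac{1}{2} + \frac{1}{7} = 0 + \frac{1}{7} = \frac{1}{7} \approx 0.14286$)
$- 7 \left(Z - 12\right) = - 7 \left(\frac{1}{7} - 12\right) = \left(-7\right) \left(- \frac{83}{7}\right) = 83$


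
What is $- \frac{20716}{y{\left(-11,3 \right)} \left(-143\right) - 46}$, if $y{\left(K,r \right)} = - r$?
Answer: $- \frac{20716}{383} \approx -54.089$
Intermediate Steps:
$- \frac{20716}{y{\left(-11,3 \right)} \left(-143\right) - 46} = - \frac{20716}{\left(-1\right) 3 \left(-143\right) - 46} = - \frac{20716}{\left(-3\right) \left(-143\right) - 46} = - \frac{20716}{429 - 46} = - \frac{20716}{383}$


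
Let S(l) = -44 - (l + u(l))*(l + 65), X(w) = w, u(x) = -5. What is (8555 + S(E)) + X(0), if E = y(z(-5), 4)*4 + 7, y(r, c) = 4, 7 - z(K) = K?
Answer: 6927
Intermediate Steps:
z(K) = 7 - K
E = 23 (E = 4*4 + 7 = 16 + 7 = 23)
S(l) = -44 - (-5 + l)*(65 + l) (S(l) = -44 - (l - 5)*(l + 65) = -44 - (-5 + l)*(65 + l))
(8555 + S(E)) + X(0) = (8555 + (281 - 1*23² - 60*23)) + 0 = (8555 + (281 - 1*529 - 1380)) + 0 = (8555 + (281 - 529 - 1380)) + 0 = (8555 - 1628) + 0 = 6927 + 0 = 6927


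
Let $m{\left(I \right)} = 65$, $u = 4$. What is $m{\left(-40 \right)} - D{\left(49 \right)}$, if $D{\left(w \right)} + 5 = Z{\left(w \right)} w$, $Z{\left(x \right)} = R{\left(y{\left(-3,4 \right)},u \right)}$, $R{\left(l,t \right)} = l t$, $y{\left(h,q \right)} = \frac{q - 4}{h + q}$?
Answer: $70$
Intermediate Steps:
$y{\left(h,q \right)} = \frac{-4 + q}{h + q}$
$Z{\left(x \right)} = 0$ ($Z{\left(x \right)} = \frac{-4 + 4}{-3 + 4} \cdot 4 = 1^{-1} \cdot 0 \cdot 4 = 1 \cdot 0 \cdot 4 = 0 \cdot 4 = 0$)
$D{\left(w \right)} = -5$ ($D{\left(w \right)} = -5 + 0 w = -5 + 0 = -5$)
$m{\left(-40 \right)} - D{\left(49 \right)} = 65 - -5 = 65 + 5 = 70$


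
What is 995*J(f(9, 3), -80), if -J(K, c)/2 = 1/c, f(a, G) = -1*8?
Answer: 199/8 ≈ 24.875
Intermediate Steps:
f(a, G) = -8
J(K, c) = -2/c
995*J(f(9, 3), -80) = 995*(-2/(-80)) = 995*(-2*(-1/80)) = 995*(1/40) = 199/8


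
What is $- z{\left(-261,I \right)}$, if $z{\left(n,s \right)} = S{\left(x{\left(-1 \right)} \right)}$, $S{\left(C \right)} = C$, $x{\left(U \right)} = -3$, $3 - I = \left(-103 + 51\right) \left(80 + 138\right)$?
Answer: $3$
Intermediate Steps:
$I = 11339$ ($I = 3 - \left(-103 + 51\right) \left(80 + 138\right) = 3 - \left(-52\right) 218 = 3 - -11336 = 3 + 11336 = 11339$)
$z{\left(n,s \right)} = -3$
$- z{\left(-261,I \right)} = \left(-1\right) \left(-3\right) = 3$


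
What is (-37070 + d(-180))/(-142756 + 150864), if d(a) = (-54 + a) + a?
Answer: -9371/2027 ≈ -4.6231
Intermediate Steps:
d(a) = -54 + 2*a
(-37070 + d(-180))/(-142756 + 150864) = (-37070 + (-54 + 2*(-180)))/(-142756 + 150864) = (-37070 + (-54 - 360))/8108 = (-37070 - 414)*(1/8108) = -37484*1/8108 = -9371/2027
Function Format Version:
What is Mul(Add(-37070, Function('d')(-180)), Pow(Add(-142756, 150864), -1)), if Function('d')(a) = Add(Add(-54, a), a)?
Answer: Rational(-9371, 2027) ≈ -4.6231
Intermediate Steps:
Function('d')(a) = Add(-54, Mul(2, a))
Mul(Add(-37070, Function('d')(-180)), Pow(Add(-142756, 150864), -1)) = Mul(Add(-37070, Add(-54, Mul(2, -180))), Pow(Add(-142756, 150864), -1)) = Mul(Add(-37070, Add(-54, -360)), Pow(8108, -1)) = Mul(Add(-37070, -414), Rational(1, 8108)) = Mul(-37484, Rational(1, 8108)) = Rational(-9371, 2027)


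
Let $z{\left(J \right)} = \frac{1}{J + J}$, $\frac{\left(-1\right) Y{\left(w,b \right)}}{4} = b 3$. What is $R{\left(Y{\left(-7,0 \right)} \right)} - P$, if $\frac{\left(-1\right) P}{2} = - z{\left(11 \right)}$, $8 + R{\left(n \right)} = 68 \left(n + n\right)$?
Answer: $- \frac{89}{11} \approx -8.0909$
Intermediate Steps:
$Y{\left(w,b \right)} = - 12 b$ ($Y{\left(w,b \right)} = - 4 b 3 = - 4 \cdot 3 b = - 12 b$)
$z{\left(J \right)} = \frac{1}{2 J}$
$R{\left(n \right)} = -8 + 136 n$ ($R{\left(n \right)} = -8 + 68 \left(n + n\right) = -8 + 68 \cdot 2 n = -8 + 136 n$)
$P = \frac{1}{11}$ ($P = - 2 \left(- \frac{1}{2 \cdot 11}\right) = - 2 \left(\left(-1\right) \frac{1}{22}\right) = \left(-2\right) \left(- \frac{1}{22}\right) = \frac{1}{11} \approx 0.090909$)
$R{\left(Y{\left(-7,0 \right)} \right)} - P = \left(-8 + 136 \left(\left(-12\right) 0\right)\right) - \frac{1}{11} = \left(-8 + 136 \cdot 0\right) - \frac{1}{11} = \left(-8 + 0\right) - \frac{1}{11} = -8 - \frac{1}{11} = - \frac{89}{11}$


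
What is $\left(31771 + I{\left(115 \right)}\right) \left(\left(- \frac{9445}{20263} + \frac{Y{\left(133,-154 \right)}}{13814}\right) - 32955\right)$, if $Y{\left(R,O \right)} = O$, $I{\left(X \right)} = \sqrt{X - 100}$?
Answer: $- \frac{146538482752007691}{139956541} - \frac{4612334605521 \sqrt{15}}{139956541} \approx -1.0472 \cdot 10^{9}$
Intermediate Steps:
$I{\left(X \right)} = \sqrt{-100 + X}$
$\left(31771 + I{\left(115 \right)}\right) \left(\left(- \frac{9445}{20263} + \frac{Y{\left(133,-154 \right)}}{13814}\right) - 32955\right) = \left(31771 + \sqrt{-100 + 115}\right) \left(\left(- \frac{9445}{20263} - \frac{154}{13814}\right) - 32955\right) = \left(31771 + \sqrt{15}\right) \left(\left(\left(-9445\right) \frac{1}{20263} - \frac{77}{6907}\right) - 32955\right) = \left(31771 + \sqrt{15}\right) \left(\left(- \frac{9445}{20263} - \frac{77}{6907}\right) - 32955\right) = \left(31771 + \sqrt{15}\right) \left(- \frac{66796866}{139956541} - 32955\right) = \left(31771 + \sqrt{15}\right) \left(- \frac{4612334605521}{139956541}\right) = - \frac{146538482752007691}{139956541} - \frac{4612334605521 \sqrt{15}}{139956541}$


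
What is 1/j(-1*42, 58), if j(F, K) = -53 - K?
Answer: -1/111 ≈ -0.0090090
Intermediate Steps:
1/j(-1*42, 58) = 1/(-53 - 1*58) = 1/(-53 - 58) = 1/(-111) = -1/111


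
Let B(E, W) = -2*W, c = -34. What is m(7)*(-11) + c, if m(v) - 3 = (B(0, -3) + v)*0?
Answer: -67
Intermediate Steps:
m(v) = 3 (m(v) = 3 + (-2*(-3) + v)*0 = 3 + (6 + v)*0 = 3 + 0 = 3)
m(7)*(-11) + c = 3*(-11) - 34 = -33 - 34 = -67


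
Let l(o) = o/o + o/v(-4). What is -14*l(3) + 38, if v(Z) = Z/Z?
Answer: -18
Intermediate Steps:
v(Z) = 1
l(o) = 1 + o (l(o) = o/o + o/1 = 1 + o*1 = 1 + o)
-14*l(3) + 38 = -14*(1 + 3) + 38 = -14*4 + 38 = -56 + 38 = -18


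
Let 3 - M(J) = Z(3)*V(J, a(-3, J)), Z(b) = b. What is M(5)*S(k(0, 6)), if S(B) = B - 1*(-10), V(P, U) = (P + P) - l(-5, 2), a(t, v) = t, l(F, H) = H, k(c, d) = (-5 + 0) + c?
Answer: -105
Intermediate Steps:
k(c, d) = -5 + c
V(P, U) = -2 + 2*P (V(P, U) = (P + P) - 1*2 = 2*P - 2 = -2 + 2*P)
M(J) = 9 - 6*J (M(J) = 3 - 3*(-2 + 2*J) = 3 - (-6 + 6*J) = 3 + (6 - 6*J) = 9 - 6*J)
S(B) = 10 + B (S(B) = B + 10 = 10 + B)
M(5)*S(k(0, 6)) = (9 - 6*5)*(10 + (-5 + 0)) = (9 - 30)*(10 - 5) = -21*5 = -105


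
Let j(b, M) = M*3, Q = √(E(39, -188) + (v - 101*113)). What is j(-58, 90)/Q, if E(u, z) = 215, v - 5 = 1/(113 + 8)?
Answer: -1485*I*√84647/169294 ≈ -2.5521*I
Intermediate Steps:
v = 606/121 (v = 5 + 1/(113 + 8) = 5 + 1/121 = 606/121 ≈ 5.0083)
Q = 4*I*√84647/11 (Q = √(215 + (606/121 - 101*113)) = √(215 + (606/121 - 11413)) = √(215 - 1380367/121) = √(-1354352/121) = 4*I*√84647/11 ≈ 105.8*I)
j(b, M) = 3*M
j(-58, 90)/Q = (3*90)/((4*I*√84647/11)) = 270*(-11*I*√84647/338588) = -1485*I*√84647/169294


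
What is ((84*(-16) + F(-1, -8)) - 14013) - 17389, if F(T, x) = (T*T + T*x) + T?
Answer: -32738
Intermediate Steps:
F(T, x) = T + T² + T*x (F(T, x) = (T² + T*x) + T = T + T² + T*x)
((84*(-16) + F(-1, -8)) - 14013) - 17389 = ((84*(-16) - (1 - 1 - 8)) - 14013) - 17389 = ((-1344 - 1*(-8)) - 14013) - 17389 = ((-1344 + 8) - 14013) - 17389 = (-1336 - 14013) - 17389 = -15349 - 17389 = -32738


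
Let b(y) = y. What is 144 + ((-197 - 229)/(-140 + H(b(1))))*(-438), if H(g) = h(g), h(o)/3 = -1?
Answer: -165996/143 ≈ -1160.8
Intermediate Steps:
h(o) = -3 (h(o) = 3*(-1) = -3)
H(g) = -3
144 + ((-197 - 229)/(-140 + H(b(1))))*(-438) = 144 + ((-197 - 229)/(-140 - 3))*(-438) = 144 - 426/(-143)*(-438) = 144 - 426*(-1/143)*(-438) = 144 + (426/143)*(-438) = 144 - 186588/143 = -165996/143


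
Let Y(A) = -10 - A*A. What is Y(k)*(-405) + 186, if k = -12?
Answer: 62556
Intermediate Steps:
Y(A) = -10 - A²
Y(k)*(-405) + 186 = (-10 - 1*(-12)²)*(-405) + 186 = (-10 - 1*144)*(-405) + 186 = (-10 - 144)*(-405) + 186 = -154*(-405) + 186 = 62370 + 186 = 62556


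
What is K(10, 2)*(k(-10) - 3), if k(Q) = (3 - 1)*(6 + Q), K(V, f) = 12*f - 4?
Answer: -220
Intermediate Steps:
K(V, f) = -4 + 12*f
k(Q) = 12 + 2*Q (k(Q) = 2*(6 + Q) = 12 + 2*Q)
K(10, 2)*(k(-10) - 3) = (-4 + 12*2)*((12 + 2*(-10)) - 3) = (-4 + 24)*((12 - 20) - 3) = 20*(-8 - 3) = 20*(-11) = -220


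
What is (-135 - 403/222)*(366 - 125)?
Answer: -7319893/222 ≈ -32973.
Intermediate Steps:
(-135 - 403/222)*(366 - 125) = (-135 - 403*1/222)*241 = (-135 - 403/222)*241 = -30373/222*241 = -7319893/222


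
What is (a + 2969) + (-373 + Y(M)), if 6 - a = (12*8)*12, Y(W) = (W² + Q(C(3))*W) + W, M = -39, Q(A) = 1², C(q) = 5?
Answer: 2893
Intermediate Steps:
Q(A) = 1
Y(W) = W² + 2*W (Y(W) = (W² + 1*W) + W = (W² + W) + W = (W + W²) + W = W² + 2*W)
a = -1146 (a = 6 - 12*8*12 = 6 - 96*12 = 6 - 1*1152 = 6 - 1152 = -1146)
(a + 2969) + (-373 + Y(M)) = (-1146 + 2969) + (-373 - 39*(2 - 39)) = 1823 + (-373 - 39*(-37)) = 1823 + (-373 + 1443) = 1823 + 1070 = 2893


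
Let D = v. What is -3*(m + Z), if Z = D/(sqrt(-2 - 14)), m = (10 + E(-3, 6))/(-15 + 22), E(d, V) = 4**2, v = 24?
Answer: -78/7 + 18*I ≈ -11.143 + 18.0*I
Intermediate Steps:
E(d, V) = 16
D = 24
m = 26/7 (m = (10 + 16)/(-15 + 22) = 26/7 ≈ 3.7143)
Z = -6*I (Z = 24/(sqrt(-2 - 14)) = 24/(sqrt(-16)) = 24/((4*I)) = 24*(-I/4) = -6*I ≈ -6.0*I)
-3*(m + Z) = -3*(26/7 - 6*I) = -78/7 + 18*I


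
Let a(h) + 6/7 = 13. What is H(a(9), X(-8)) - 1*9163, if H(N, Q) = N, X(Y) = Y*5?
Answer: -64056/7 ≈ -9150.9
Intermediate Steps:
X(Y) = 5*Y
a(h) = 85/7 (a(h) = -6/7 + 13 = 85/7)
H(a(9), X(-8)) - 1*9163 = 85/7 - 1*9163 = 85/7 - 9163 = -64056/7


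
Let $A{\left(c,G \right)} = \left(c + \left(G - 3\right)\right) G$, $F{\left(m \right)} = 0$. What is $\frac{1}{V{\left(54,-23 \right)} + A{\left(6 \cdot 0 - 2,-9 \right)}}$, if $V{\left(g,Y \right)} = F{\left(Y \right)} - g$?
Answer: $\frac{1}{72} \approx 0.013889$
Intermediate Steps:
$V{\left(g,Y \right)} = - g$ ($V{\left(g,Y \right)} = 0 - g = - g$)
$A{\left(c,G \right)} = G \left(-3 + G + c\right)$ ($A{\left(c,G \right)} = \left(c + \left(G - 3\right)\right) G = \left(c + \left(-3 + G\right)\right) G = \left(-3 + G + c\right) G = G \left(-3 + G + c\right)$)
$\frac{1}{V{\left(54,-23 \right)} + A{\left(6 \cdot 0 - 2,-9 \right)}} = \frac{1}{\left(-1\right) 54 - 9 \left(-3 - 9 + \left(6 \cdot 0 - 2\right)\right)} = \frac{1}{-54 - 9 \left(-3 - 9 + \left(0 - 2\right)\right)} = \frac{1}{-54 - 9 \left(-3 - 9 - 2\right)} = \frac{1}{-54 - -126} = \frac{1}{-54 + 126} = \frac{1}{72}$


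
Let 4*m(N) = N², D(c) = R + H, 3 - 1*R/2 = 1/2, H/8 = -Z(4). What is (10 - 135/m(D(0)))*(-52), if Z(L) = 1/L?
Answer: 2600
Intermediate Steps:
H = -2 (H = 8*(-1/4) = 8*(-1*¼) = 8*(-¼) = -2)
R = 5 (R = 6 - 2/2 = 6 - 2*½ = 6 - 1 = 5)
D(c) = 3 (D(c) = 5 - 2 = 3)
m(N) = N²/4
(10 - 135/m(D(0)))*(-52) = (10 - 135/((¼)*3²))*(-52) = (10 - 135/((¼)*9))*(-52) = (10 - 135/9/4)*(-52) = (10 - 135*4/9)*(-52) = (10 - 60)*(-52) = -50*(-52) = 2600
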